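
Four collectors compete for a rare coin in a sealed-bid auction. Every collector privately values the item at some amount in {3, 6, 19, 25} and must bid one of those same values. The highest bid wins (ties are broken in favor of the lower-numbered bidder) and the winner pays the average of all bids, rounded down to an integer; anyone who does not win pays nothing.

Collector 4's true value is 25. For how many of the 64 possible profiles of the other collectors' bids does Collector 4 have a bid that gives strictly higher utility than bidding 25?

8

Others bid (3, 3, 3): truth gives 17; bid 6 gives 22 > 17. Violating.
Others bid (3, 3, 6): truth gives 16; bid 19 gives 18 > 16. Violating.
Others bid (3, 6, 3): truth gives 16; bid 19 gives 18 > 16. Violating.
Others bid (3, 6, 6): truth gives 15; bid 19 gives 17 > 15. Violating.
Others bid (3, 3, 19): truth gives 13; no alternative beats it.
Others bid (3, 3, 25): truth gives 0; no alternative beats it.
(Checking all 64 profiles: 8 have a profitable deviation, 56 do not.)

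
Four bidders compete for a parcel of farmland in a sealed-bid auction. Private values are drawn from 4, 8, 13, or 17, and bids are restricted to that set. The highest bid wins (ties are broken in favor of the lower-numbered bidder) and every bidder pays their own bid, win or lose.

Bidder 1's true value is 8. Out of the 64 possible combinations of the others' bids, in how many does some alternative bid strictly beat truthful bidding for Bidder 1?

Others bid (4, 4, 4): truth gives 0; bid 4 gives 4 > 0. Violating.
Others bid (4, 4, 13): truth gives -8; bid 4 gives -4 > -8. Violating.
Others bid (4, 4, 17): truth gives -8; bid 4 gives -4 > -8. Violating.
Others bid (4, 8, 13): truth gives -8; bid 4 gives -4 > -8. Violating.
Others bid (4, 4, 8): truth gives 0; no alternative beats it.
Others bid (4, 8, 4): truth gives 0; no alternative beats it.
(Checking all 64 profiles: 57 have a profitable deviation, 7 do not.)

57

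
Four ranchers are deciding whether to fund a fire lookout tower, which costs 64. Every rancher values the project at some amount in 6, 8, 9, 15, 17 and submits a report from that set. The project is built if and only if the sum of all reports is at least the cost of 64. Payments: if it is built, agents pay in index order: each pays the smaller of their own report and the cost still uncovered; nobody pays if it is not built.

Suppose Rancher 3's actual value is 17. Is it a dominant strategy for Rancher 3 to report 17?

Consider the case where Rancher 1 reports 15, Rancher 2 reports 17 and Rancher 4 reports 17.
Truthful report 17: project built, pays 17, utility 17 - 17 = 0.
Report 15 instead: project built, pays 15, utility 17 - 15 = 2.
Since 2 > 0, reporting 15 is strictly better here, so truthful reporting is not dominant.

No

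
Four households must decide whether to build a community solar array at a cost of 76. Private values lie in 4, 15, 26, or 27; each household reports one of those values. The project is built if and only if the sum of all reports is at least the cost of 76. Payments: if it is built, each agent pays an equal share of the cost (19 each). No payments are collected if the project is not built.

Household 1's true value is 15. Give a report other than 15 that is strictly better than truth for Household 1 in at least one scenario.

Suppose Household 2 reports 15, Household 3 reports 26 and Household 4 reports 26.
Report 15: project built, pays 19, utility 15 - 19 = -4.
Report 4: project not built, utility 0.
So reporting 4 beats truth here (0 > -4).

4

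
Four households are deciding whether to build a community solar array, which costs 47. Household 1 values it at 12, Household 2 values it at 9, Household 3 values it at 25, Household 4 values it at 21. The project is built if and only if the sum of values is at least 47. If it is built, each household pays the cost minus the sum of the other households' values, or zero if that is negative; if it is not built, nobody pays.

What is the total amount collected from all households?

6

Total value 67 ≥ cost 47, so it is built.
Household 1: others sum to 55; max(0, 47 - 55) = 0.
Household 2: others sum to 58; max(0, 47 - 58) = 0.
Household 3: others sum to 42; max(0, 47 - 42) = 5.
Household 4: others sum to 46; max(0, 47 - 46) = 1.
Total collected = 0 + 0 + 5 + 1 = 6.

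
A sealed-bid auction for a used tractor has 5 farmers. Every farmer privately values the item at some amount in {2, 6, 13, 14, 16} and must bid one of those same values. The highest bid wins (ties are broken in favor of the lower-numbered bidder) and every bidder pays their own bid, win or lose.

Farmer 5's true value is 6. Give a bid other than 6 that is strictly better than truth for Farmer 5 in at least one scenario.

Suppose Farmer 1 bids 2, Farmer 2 bids 2, Farmer 3 bids 2 and Farmer 4 bids 6.
Bid 6: loses but pays 6, utility -6.
Bid 2: loses but pays 2, utility -2.
So bidding 2 beats truth here (-2 > -6).

2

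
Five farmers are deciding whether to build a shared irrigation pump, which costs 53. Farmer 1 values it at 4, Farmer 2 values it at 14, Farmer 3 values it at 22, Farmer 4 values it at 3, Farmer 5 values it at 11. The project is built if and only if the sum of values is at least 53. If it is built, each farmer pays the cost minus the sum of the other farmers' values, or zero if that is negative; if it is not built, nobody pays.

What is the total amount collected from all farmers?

Total value 54 ≥ cost 53, so it is built.
Farmer 1: others sum to 50; max(0, 53 - 50) = 3.
Farmer 2: others sum to 40; max(0, 53 - 40) = 13.
Farmer 3: others sum to 32; max(0, 53 - 32) = 21.
Farmer 4: others sum to 51; max(0, 53 - 51) = 2.
Farmer 5: others sum to 43; max(0, 53 - 43) = 10.
Total collected = 3 + 13 + 21 + 2 + 10 = 49.

49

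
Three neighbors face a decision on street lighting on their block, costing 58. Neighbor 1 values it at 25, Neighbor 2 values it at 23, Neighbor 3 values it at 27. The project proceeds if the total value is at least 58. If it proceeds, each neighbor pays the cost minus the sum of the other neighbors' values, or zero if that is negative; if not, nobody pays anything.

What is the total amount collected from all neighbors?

24

Total value 75 ≥ cost 58, so it is built.
Neighbor 1: others sum to 50; max(0, 58 - 50) = 8.
Neighbor 2: others sum to 52; max(0, 58 - 52) = 6.
Neighbor 3: others sum to 48; max(0, 58 - 48) = 10.
Total collected = 8 + 6 + 10 = 24.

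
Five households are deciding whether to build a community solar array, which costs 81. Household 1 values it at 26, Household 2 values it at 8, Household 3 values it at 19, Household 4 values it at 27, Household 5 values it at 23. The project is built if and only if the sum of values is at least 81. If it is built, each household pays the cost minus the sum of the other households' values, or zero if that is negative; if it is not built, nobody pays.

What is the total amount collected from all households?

10

Total value 103 ≥ cost 81, so it is built.
Household 1: others sum to 77; max(0, 81 - 77) = 4.
Household 2: others sum to 95; max(0, 81 - 95) = 0.
Household 3: others sum to 84; max(0, 81 - 84) = 0.
Household 4: others sum to 76; max(0, 81 - 76) = 5.
Household 5: others sum to 80; max(0, 81 - 80) = 1.
Total collected = 4 + 0 + 0 + 5 + 1 = 10.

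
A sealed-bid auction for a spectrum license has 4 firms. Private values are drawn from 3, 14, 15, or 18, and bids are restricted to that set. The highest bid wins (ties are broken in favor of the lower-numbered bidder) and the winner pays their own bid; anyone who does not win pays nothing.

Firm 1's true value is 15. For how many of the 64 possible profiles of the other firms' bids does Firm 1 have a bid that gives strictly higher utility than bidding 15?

8

Others bid (3, 3, 3): truth gives 0; bid 3 gives 12 > 0. Violating.
Others bid (3, 3, 14): truth gives 0; bid 14 gives 1 > 0. Violating.
Others bid (3, 14, 3): truth gives 0; bid 14 gives 1 > 0. Violating.
Others bid (3, 14, 14): truth gives 0; bid 14 gives 1 > 0. Violating.
Others bid (3, 3, 15): truth gives 0; no alternative beats it.
Others bid (3, 3, 18): truth gives 0; no alternative beats it.
(Checking all 64 profiles: 8 have a profitable deviation, 56 do not.)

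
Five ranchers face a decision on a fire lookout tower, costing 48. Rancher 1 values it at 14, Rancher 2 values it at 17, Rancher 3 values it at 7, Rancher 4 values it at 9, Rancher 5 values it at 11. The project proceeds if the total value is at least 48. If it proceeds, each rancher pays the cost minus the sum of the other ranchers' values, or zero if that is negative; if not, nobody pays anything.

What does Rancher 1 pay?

4

Total value 58 ≥ cost 48, so the project is built.
The other ranchers' values sum to 44.
Cost minus that sum is 48 - 44 = 4.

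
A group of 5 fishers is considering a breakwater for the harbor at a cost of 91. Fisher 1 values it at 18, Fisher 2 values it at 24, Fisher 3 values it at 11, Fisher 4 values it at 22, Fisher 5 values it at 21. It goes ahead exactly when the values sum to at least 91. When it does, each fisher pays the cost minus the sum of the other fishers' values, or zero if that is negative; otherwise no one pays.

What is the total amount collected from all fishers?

71

Total value 96 ≥ cost 91, so it is built.
Fisher 1: others sum to 78; max(0, 91 - 78) = 13.
Fisher 2: others sum to 72; max(0, 91 - 72) = 19.
Fisher 3: others sum to 85; max(0, 91 - 85) = 6.
Fisher 4: others sum to 74; max(0, 91 - 74) = 17.
Fisher 5: others sum to 75; max(0, 91 - 75) = 16.
Total collected = 13 + 19 + 6 + 17 + 16 = 71.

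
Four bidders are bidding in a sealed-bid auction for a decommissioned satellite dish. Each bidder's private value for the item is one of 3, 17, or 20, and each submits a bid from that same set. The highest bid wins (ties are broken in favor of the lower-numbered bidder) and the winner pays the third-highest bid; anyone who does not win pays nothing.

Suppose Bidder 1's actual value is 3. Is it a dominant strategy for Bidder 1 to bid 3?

Yes

Check each profile of the others' bids and compare truth against every alternative bid.
Others bid (3, 17, 17): truth gives 0, best alternative gives -14.
Others bid (17, 3, 17): truth gives 0, best alternative gives -14.
Others bid (17, 17, 3): truth gives 0, best alternative gives -14.
Others bid (17, 17, 17): truth gives 0, best alternative gives -14.
Others bid (3, 3, 3): truth gives 0, best alternative gives 0.
Others bid (3, 3, 17): truth gives 0, best alternative gives 0.
(Remaining 21 profiles checked similarly; truth is weakly best in each.)
In every case the truthful bid is at least as good as any alternative, so it is a dominant strategy.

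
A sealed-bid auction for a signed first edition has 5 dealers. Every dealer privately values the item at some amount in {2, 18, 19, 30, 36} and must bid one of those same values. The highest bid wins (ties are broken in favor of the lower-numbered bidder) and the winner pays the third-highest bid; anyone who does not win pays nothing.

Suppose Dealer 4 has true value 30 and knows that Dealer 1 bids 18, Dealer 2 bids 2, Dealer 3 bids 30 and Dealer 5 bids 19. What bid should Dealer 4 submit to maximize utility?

36

Bid 2: loses, pays 0, utility 0.
Bid 18: loses, pays 0, utility 0.
Bid 19: loses, pays 0, utility 0.
Bid 30: loses, pays 0, utility 0.
Bid 36: wins, pays 19, utility 30 - 19 = 11.
The best choice is 36 with utility 11.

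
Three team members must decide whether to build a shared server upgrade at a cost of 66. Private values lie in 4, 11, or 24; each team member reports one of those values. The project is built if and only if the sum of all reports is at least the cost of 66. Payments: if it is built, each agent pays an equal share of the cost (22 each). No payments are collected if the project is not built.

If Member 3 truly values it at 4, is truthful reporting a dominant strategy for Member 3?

Yes

Check each profile of the others' reports and compare truth against every alternative report.
Others report (4, 4): truth gives 0, best alternative gives 0.
Others report (4, 11): truth gives 0, best alternative gives 0.
Others report (4, 24): truth gives 0, best alternative gives 0.
Others report (11, 4): truth gives 0, best alternative gives 0.
Others report (11, 11): truth gives 0, best alternative gives 0.
Others report (11, 24): truth gives 0, best alternative gives 0.
(Remaining 3 profiles checked similarly; truth is weakly best in each.)
In every case the truthful report is at least as good as any alternative, so it is a dominant strategy.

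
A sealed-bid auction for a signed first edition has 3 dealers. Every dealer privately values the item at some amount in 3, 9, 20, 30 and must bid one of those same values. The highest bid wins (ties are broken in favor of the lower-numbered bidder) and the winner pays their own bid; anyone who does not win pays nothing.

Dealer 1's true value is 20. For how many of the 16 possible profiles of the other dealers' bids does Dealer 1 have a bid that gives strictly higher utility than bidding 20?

4

Others bid (3, 3): truth gives 0; bid 3 gives 17 > 0. Violating.
Others bid (3, 9): truth gives 0; bid 9 gives 11 > 0. Violating.
Others bid (9, 3): truth gives 0; bid 9 gives 11 > 0. Violating.
Others bid (9, 9): truth gives 0; bid 9 gives 11 > 0. Violating.
Others bid (3, 20): truth gives 0; no alternative beats it.
Others bid (3, 30): truth gives 0; no alternative beats it.
(Checking all 16 profiles: 4 have a profitable deviation, 12 do not.)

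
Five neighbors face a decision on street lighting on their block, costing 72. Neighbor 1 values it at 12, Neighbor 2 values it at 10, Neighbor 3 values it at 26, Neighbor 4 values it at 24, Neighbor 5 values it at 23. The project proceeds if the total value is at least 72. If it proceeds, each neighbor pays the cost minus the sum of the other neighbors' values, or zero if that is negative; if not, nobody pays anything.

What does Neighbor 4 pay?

Total value 95 ≥ cost 72, so the project is built.
The other neighbors' values sum to 71.
Cost minus that sum is 72 - 71 = 1.

1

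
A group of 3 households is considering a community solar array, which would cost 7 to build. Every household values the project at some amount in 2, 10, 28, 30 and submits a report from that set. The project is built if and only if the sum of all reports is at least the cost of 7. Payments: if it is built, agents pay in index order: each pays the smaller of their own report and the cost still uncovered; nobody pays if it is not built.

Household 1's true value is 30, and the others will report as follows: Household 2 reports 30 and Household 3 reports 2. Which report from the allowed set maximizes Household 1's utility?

2

Report 2: project built, pays 2, utility 30 - 2 = 28.
Report 10: project built, pays 7, utility 30 - 7 = 23.
Report 28: project built, pays 7, utility 30 - 7 = 23.
Report 30: project built, pays 7, utility 30 - 7 = 23.
The best choice is 2 with utility 28.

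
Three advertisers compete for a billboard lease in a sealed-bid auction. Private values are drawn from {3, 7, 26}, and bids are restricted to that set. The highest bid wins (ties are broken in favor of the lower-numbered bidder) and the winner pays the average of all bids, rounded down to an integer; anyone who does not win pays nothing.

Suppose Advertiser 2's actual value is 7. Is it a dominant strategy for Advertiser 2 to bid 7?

Check each profile of the others' bids and compare truth against every alternative bid.
Others bid (3, 3): truth gives 3, best alternative gives 0.
Others bid (3, 7): truth gives 2, best alternative gives 0.
Others bid (3, 26): truth gives 0, best alternative gives 0.
Others bid (7, 3): truth gives 0, best alternative gives 0.
Others bid (7, 7): truth gives 0, best alternative gives 0.
Others bid (7, 26): truth gives 0, best alternative gives 0.
(Remaining 3 profiles checked similarly; truth is weakly best in each.)
In every case the truthful bid is at least as good as any alternative, so it is a dominant strategy.

Yes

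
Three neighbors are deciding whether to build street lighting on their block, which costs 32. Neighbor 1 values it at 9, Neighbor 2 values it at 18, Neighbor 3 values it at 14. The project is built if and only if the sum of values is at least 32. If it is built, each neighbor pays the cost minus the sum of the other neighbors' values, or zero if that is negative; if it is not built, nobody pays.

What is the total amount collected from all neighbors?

14

Total value 41 ≥ cost 32, so it is built.
Neighbor 1: others sum to 32; max(0, 32 - 32) = 0.
Neighbor 2: others sum to 23; max(0, 32 - 23) = 9.
Neighbor 3: others sum to 27; max(0, 32 - 27) = 5.
Total collected = 0 + 9 + 5 = 14.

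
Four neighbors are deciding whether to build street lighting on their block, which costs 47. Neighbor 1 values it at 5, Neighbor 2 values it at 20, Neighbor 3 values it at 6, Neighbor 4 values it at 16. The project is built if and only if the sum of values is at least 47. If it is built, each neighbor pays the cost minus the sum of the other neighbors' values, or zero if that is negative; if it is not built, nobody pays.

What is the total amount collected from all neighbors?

47

Total value 47 ≥ cost 47, so it is built.
Neighbor 1: others sum to 42; max(0, 47 - 42) = 5.
Neighbor 2: others sum to 27; max(0, 47 - 27) = 20.
Neighbor 3: others sum to 41; max(0, 47 - 41) = 6.
Neighbor 4: others sum to 31; max(0, 47 - 31) = 16.
Total collected = 5 + 20 + 6 + 16 = 47.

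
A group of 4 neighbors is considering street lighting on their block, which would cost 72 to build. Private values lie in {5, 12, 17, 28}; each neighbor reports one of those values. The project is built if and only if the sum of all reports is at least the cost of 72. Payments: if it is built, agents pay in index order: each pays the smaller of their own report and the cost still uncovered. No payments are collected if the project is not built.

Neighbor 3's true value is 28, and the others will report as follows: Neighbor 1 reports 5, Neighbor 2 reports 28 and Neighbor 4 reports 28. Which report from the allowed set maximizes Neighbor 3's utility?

12

Report 5: project not built, utility 0.
Report 12: project built, pays 12, utility 28 - 12 = 16.
Report 17: project built, pays 17, utility 28 - 17 = 11.
Report 28: project built, pays 28, utility 28 - 28 = 0.
The best choice is 12 with utility 16.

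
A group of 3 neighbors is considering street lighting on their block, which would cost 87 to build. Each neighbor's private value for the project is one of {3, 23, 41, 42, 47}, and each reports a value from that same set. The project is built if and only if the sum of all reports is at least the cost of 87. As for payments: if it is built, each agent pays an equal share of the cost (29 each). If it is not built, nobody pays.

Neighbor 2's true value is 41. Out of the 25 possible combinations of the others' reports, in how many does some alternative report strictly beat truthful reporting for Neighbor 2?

4

Others report (3, 41): truth gives 0; report 47 gives 12 > 0. Violating.
Others report (3, 42): truth gives 0; report 42 gives 12 > 0. Violating.
Others report (41, 3): truth gives 0; report 47 gives 12 > 0. Violating.
Others report (42, 3): truth gives 0; report 42 gives 12 > 0. Violating.
Others report (3, 3): truth gives 0; no alternative beats it.
Others report (3, 23): truth gives 0; no alternative beats it.
(Checking all 25 profiles: 4 have a profitable deviation, 21 do not.)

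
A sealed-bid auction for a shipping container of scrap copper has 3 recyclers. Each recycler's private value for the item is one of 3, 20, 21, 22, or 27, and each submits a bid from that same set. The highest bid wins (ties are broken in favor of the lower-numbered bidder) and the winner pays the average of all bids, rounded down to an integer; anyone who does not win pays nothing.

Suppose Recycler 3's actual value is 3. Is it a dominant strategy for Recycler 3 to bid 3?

Check each profile of the others' bids and compare truth against every alternative bid.
Others bid (3, 3): truth gives 0, best alternative gives -5.
Others bid (3, 20): truth gives 0, best alternative gives 0.
Others bid (3, 21): truth gives 0, best alternative gives 0.
Others bid (3, 22): truth gives 0, best alternative gives 0.
Others bid (3, 27): truth gives 0, best alternative gives 0.
Others bid (20, 3): truth gives 0, best alternative gives 0.
(Remaining 19 profiles checked similarly; truth is weakly best in each.)
In every case the truthful bid is at least as good as any alternative, so it is a dominant strategy.

Yes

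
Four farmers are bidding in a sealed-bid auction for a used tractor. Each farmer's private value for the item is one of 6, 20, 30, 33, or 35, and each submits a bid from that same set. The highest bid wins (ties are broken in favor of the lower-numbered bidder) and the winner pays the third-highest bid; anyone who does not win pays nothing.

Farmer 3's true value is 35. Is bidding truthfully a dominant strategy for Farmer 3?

Check each profile of the others' bids and compare truth against every alternative bid.
Others bid (6, 6, 35): truth gives 29, best alternative gives 0.
Others bid (6, 33, 6): truth gives 29, best alternative gives 0.
Others bid (33, 6, 6): truth gives 29, best alternative gives 0.
Others bid (6, 20, 35): truth gives 15, best alternative gives 0.
Others bid (6, 33, 20): truth gives 15, best alternative gives 0.
Others bid (20, 6, 35): truth gives 15, best alternative gives 0.
(Remaining 119 profiles checked similarly; truth is weakly best in each.)
In every case the truthful bid is at least as good as any alternative, so it is a dominant strategy.

Yes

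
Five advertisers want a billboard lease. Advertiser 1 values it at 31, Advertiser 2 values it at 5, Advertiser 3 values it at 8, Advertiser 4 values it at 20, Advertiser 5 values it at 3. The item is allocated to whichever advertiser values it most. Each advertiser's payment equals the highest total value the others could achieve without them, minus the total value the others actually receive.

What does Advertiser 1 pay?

Advertiser 1 has the highest value and receives the item.
Without Advertiser 1, the item would go to the next-highest value, 20, so the others could achieve 20.
With Advertiser 1 present and winning, the others receive nothing, so their total is 0.
Payment = 20 - 0 = 20.

20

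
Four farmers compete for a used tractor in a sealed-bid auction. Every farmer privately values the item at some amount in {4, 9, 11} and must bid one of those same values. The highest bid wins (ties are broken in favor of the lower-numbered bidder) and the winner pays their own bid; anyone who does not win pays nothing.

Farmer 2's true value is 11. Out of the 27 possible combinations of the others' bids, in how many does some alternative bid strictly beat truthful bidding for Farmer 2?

Others bid (4, 4, 4): truth gives 0; bid 9 gives 2 > 0. Violating.
Others bid (4, 4, 9): truth gives 0; bid 9 gives 2 > 0. Violating.
Others bid (4, 9, 4): truth gives 0; bid 9 gives 2 > 0. Violating.
Others bid (4, 9, 9): truth gives 0; bid 9 gives 2 > 0. Violating.
Others bid (4, 4, 11): truth gives 0; no alternative beats it.
Others bid (4, 9, 11): truth gives 0; no alternative beats it.
(Checking all 27 profiles: 4 have a profitable deviation, 23 do not.)

4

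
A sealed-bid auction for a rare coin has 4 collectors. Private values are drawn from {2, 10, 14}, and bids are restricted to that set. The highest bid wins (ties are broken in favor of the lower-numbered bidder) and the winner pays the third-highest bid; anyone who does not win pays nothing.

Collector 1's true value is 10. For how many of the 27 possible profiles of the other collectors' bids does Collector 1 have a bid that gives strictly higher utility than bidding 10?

Others bid (2, 2, 14): truth gives 0; bid 14 gives 8 > 0. Violating.
Others bid (2, 14, 2): truth gives 0; bid 14 gives 8 > 0. Violating.
Others bid (14, 2, 2): truth gives 0; bid 14 gives 8 > 0. Violating.
Others bid (2, 2, 2): truth gives 8; no alternative beats it.
Others bid (2, 2, 10): truth gives 8; no alternative beats it.
(Checking all 27 profiles: 3 have a profitable deviation, 24 do not.)

3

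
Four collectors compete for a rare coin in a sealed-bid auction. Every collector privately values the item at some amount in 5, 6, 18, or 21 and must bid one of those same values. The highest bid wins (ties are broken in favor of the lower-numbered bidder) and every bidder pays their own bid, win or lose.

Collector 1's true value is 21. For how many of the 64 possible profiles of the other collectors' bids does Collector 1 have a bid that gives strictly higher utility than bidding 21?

27

Others bid (5, 5, 5): truth gives 0; bid 5 gives 16 > 0. Violating.
Others bid (5, 5, 6): truth gives 0; bid 6 gives 15 > 0. Violating.
Others bid (5, 5, 18): truth gives 0; bid 18 gives 3 > 0. Violating.
Others bid (5, 6, 5): truth gives 0; bid 6 gives 15 > 0. Violating.
Others bid (5, 5, 21): truth gives 0; no alternative beats it.
Others bid (5, 6, 21): truth gives 0; no alternative beats it.
(Checking all 64 profiles: 27 have a profitable deviation, 37 do not.)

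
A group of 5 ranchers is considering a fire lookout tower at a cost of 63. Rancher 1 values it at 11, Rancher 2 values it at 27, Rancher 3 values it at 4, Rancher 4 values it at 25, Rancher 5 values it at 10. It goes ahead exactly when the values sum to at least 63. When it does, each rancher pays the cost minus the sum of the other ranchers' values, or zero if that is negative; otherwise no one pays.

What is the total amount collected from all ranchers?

24

Total value 77 ≥ cost 63, so it is built.
Rancher 1: others sum to 66; max(0, 63 - 66) = 0.
Rancher 2: others sum to 50; max(0, 63 - 50) = 13.
Rancher 3: others sum to 73; max(0, 63 - 73) = 0.
Rancher 4: others sum to 52; max(0, 63 - 52) = 11.
Rancher 5: others sum to 67; max(0, 63 - 67) = 0.
Total collected = 0 + 13 + 0 + 11 + 0 = 24.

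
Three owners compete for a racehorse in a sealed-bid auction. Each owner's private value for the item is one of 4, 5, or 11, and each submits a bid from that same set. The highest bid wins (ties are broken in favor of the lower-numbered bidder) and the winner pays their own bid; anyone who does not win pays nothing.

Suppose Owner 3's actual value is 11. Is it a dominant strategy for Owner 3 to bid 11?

No

Consider the case where Owner 1 bids 4 and Owner 2 bids 4.
Truthful bid 11: wins, pays 11, utility 11 - 11 = 0.
Bid 5 instead: wins, pays 5, utility 11 - 5 = 6.
Since 6 > 0, bidding 5 is strictly better here, so truthful bidding is not dominant.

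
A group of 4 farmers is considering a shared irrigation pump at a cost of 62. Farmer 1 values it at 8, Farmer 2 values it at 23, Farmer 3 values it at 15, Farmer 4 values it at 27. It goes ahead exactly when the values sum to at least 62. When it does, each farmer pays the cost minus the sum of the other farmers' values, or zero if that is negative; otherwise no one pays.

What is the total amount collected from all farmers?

Total value 73 ≥ cost 62, so it is built.
Farmer 1: others sum to 65; max(0, 62 - 65) = 0.
Farmer 2: others sum to 50; max(0, 62 - 50) = 12.
Farmer 3: others sum to 58; max(0, 62 - 58) = 4.
Farmer 4: others sum to 46; max(0, 62 - 46) = 16.
Total collected = 0 + 12 + 4 + 16 = 32.

32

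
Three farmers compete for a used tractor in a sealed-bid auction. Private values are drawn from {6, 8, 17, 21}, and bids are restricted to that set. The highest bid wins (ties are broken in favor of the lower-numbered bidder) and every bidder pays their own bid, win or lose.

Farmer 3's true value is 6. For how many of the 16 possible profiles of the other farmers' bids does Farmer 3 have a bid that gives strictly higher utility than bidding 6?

Others bid (6, 6): truth gives -6; bid 8 gives -2 > -6. Violating.
Others bid (6, 8): truth gives -6; no alternative beats it.
Others bid (6, 17): truth gives -6; no alternative beats it.
(Checking all 16 profiles: 1 has a profitable deviation, 15 do not.)

1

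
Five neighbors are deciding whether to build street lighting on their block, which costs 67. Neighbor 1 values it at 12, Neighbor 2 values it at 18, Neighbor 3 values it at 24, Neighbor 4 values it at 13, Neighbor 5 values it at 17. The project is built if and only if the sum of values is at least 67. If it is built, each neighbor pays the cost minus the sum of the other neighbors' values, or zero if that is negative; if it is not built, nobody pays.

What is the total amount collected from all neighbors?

Total value 84 ≥ cost 67, so it is built.
Neighbor 1: others sum to 72; max(0, 67 - 72) = 0.
Neighbor 2: others sum to 66; max(0, 67 - 66) = 1.
Neighbor 3: others sum to 60; max(0, 67 - 60) = 7.
Neighbor 4: others sum to 71; max(0, 67 - 71) = 0.
Neighbor 5: others sum to 67; max(0, 67 - 67) = 0.
Total collected = 0 + 1 + 7 + 0 + 0 = 8.

8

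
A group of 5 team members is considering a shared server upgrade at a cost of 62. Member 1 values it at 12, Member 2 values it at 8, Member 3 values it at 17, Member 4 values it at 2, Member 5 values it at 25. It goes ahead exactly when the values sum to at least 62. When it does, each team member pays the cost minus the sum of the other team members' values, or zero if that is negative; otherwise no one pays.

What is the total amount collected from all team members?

Total value 64 ≥ cost 62, so it is built.
Member 1: others sum to 52; max(0, 62 - 52) = 10.
Member 2: others sum to 56; max(0, 62 - 56) = 6.
Member 3: others sum to 47; max(0, 62 - 47) = 15.
Member 4: others sum to 62; max(0, 62 - 62) = 0.
Member 5: others sum to 39; max(0, 62 - 39) = 23.
Total collected = 10 + 6 + 15 + 0 + 23 = 54.

54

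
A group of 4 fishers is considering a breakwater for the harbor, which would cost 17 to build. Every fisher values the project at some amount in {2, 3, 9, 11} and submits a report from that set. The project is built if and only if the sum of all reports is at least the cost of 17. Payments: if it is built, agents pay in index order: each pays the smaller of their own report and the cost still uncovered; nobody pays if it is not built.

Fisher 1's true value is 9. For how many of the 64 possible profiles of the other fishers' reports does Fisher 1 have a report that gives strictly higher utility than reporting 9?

53

Others report (2, 2, 11): truth gives 0; report 2 gives 7 > 0. Violating.
Others report (2, 3, 9): truth gives 0; report 3 gives 6 > 0. Violating.
Others report (2, 3, 11): truth gives 0; report 2 gives 7 > 0. Violating.
Others report (2, 9, 3): truth gives 0; report 3 gives 6 > 0. Violating.
Others report (2, 2, 2): truth gives 0; no alternative beats it.
Others report (2, 2, 3): truth gives 0; no alternative beats it.
(Checking all 64 profiles: 53 have a profitable deviation, 11 do not.)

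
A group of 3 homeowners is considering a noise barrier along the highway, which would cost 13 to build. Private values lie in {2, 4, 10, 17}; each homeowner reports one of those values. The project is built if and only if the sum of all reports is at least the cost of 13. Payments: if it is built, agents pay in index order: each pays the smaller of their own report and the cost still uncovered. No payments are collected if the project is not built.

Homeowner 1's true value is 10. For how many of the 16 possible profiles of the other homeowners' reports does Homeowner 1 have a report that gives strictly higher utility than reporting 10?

Others report (2, 10): truth gives 0; report 2 gives 8 > 0. Violating.
Others report (2, 17): truth gives 0; report 2 gives 8 > 0. Violating.
Others report (4, 10): truth gives 0; report 2 gives 8 > 0. Violating.
Others report (4, 17): truth gives 0; report 2 gives 8 > 0. Violating.
Others report (2, 2): truth gives 0; no alternative beats it.
Others report (2, 4): truth gives 0; no alternative beats it.
(Checking all 16 profiles: 12 have a profitable deviation, 4 do not.)

12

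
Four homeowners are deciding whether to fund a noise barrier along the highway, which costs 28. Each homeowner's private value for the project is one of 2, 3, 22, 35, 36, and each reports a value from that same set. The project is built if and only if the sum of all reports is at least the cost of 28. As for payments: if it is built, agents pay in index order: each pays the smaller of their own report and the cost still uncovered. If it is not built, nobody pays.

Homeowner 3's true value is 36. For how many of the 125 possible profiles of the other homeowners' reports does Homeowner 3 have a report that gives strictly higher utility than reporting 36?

Others report (2, 2, 2): truth gives 12; report 22 gives 14 > 12. Violating.
Others report (2, 2, 3): truth gives 12; report 22 gives 14 > 12. Violating.
Others report (2, 2, 22): truth gives 12; report 2 gives 34 > 12. Violating.
Others report (2, 2, 35): truth gives 12; report 2 gives 34 > 12. Violating.
Others report (2, 35, 2): truth gives 36; no alternative beats it.
Others report (2, 35, 3): truth gives 36; no alternative beats it.
(Checking all 125 profiles: 38 have a profitable deviation, 87 do not.)

38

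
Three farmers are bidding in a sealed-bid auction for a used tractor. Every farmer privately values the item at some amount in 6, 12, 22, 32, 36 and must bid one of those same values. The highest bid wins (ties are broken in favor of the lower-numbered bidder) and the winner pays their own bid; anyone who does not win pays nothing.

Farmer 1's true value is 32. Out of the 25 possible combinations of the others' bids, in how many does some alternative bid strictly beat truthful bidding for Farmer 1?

Others bid (6, 6): truth gives 0; bid 6 gives 26 > 0. Violating.
Others bid (6, 12): truth gives 0; bid 12 gives 20 > 0. Violating.
Others bid (6, 22): truth gives 0; bid 22 gives 10 > 0. Violating.
Others bid (12, 6): truth gives 0; bid 12 gives 20 > 0. Violating.
Others bid (6, 32): truth gives 0; no alternative beats it.
Others bid (6, 36): truth gives 0; no alternative beats it.
(Checking all 25 profiles: 9 have a profitable deviation, 16 do not.)

9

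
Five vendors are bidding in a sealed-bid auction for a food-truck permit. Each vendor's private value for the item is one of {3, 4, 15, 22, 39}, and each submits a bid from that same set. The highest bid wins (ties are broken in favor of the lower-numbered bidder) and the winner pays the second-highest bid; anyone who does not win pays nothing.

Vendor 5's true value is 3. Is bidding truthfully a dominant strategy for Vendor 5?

Check each profile of the others' bids and compare truth against every alternative bid.
Others bid (3, 3, 3, 3): truth gives 0, best alternative gives 0.
Others bid (3, 3, 3, 4): truth gives 0, best alternative gives 0.
Others bid (3, 3, 3, 15): truth gives 0, best alternative gives 0.
Others bid (3, 3, 3, 22): truth gives 0, best alternative gives 0.
Others bid (3, 3, 3, 39): truth gives 0, best alternative gives 0.
Others bid (3, 3, 4, 3): truth gives 0, best alternative gives 0.
(Remaining 619 profiles checked similarly; truth is weakly best in each.)
In every case the truthful bid is at least as good as any alternative, so it is a dominant strategy.

Yes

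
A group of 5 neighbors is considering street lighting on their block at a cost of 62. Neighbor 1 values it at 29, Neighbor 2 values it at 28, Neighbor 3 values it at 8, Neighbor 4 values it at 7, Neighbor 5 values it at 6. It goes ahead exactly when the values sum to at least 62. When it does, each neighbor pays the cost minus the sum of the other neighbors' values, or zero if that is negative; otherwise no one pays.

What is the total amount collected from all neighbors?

25

Total value 78 ≥ cost 62, so it is built.
Neighbor 1: others sum to 49; max(0, 62 - 49) = 13.
Neighbor 2: others sum to 50; max(0, 62 - 50) = 12.
Neighbor 3: others sum to 70; max(0, 62 - 70) = 0.
Neighbor 4: others sum to 71; max(0, 62 - 71) = 0.
Neighbor 5: others sum to 72; max(0, 62 - 72) = 0.
Total collected = 13 + 12 + 0 + 0 + 0 = 25.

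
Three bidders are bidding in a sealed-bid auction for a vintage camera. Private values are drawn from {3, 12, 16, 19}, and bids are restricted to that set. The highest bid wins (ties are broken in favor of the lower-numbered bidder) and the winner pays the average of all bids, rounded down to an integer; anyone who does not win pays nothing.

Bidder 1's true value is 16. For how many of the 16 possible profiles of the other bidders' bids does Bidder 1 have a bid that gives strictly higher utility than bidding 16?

6

Others bid (3, 3): truth gives 9; bid 3 gives 13 > 9. Violating.
Others bid (3, 12): truth gives 6; bid 12 gives 7 > 6. Violating.
Others bid (3, 19): truth gives 0; bid 19 gives 3 > 0. Violating.
Others bid (12, 3): truth gives 6; bid 12 gives 7 > 6. Violating.
Others bid (3, 16): truth gives 5; no alternative beats it.
Others bid (12, 16): truth gives 2; no alternative beats it.
(Checking all 16 profiles: 6 have a profitable deviation, 10 do not.)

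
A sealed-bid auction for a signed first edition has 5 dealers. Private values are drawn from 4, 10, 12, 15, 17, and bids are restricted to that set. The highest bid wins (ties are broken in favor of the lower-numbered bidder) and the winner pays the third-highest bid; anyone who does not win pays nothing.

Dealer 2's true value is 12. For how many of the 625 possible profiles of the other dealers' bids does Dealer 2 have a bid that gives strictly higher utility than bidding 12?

Others bid (4, 4, 4, 15): truth gives 0; bid 15 gives 8 > 0. Violating.
Others bid (4, 4, 4, 17): truth gives 0; bid 17 gives 8 > 0. Violating.
Others bid (4, 4, 10, 15): truth gives 0; bid 15 gives 2 > 0. Violating.
Others bid (4, 4, 10, 17): truth gives 0; bid 17 gives 2 > 0. Violating.
Others bid (4, 4, 4, 4): truth gives 8; no alternative beats it.
Others bid (4, 4, 4, 10): truth gives 8; no alternative beats it.
(Checking all 625 profiles: 64 have a profitable deviation, 561 do not.)

64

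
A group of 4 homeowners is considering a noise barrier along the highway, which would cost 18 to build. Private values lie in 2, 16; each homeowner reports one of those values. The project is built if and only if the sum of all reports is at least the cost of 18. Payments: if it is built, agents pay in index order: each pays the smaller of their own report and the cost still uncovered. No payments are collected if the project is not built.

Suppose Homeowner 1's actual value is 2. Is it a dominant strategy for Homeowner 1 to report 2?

Check each profile of the others' reports and compare truth against every alternative report.
Others report (2, 2, 2): truth gives 0, best alternative gives -14.
Others report (2, 2, 16): truth gives 0, best alternative gives -14.
Others report (2, 16, 2): truth gives 0, best alternative gives -14.
Others report (2, 16, 16): truth gives 0, best alternative gives -14.
Others report (16, 2, 2): truth gives 0, best alternative gives -14.
Others report (16, 2, 16): truth gives 0, best alternative gives -14.
(Remaining 2 profiles checked similarly; truth is weakly best in each.)
In every case the truthful report is at least as good as any alternative, so it is a dominant strategy.

Yes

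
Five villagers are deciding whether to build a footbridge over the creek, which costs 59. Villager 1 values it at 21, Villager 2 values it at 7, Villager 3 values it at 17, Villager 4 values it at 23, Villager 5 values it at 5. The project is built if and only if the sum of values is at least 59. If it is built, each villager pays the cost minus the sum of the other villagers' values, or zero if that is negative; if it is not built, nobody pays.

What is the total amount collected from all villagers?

Total value 73 ≥ cost 59, so it is built.
Villager 1: others sum to 52; max(0, 59 - 52) = 7.
Villager 2: others sum to 66; max(0, 59 - 66) = 0.
Villager 3: others sum to 56; max(0, 59 - 56) = 3.
Villager 4: others sum to 50; max(0, 59 - 50) = 9.
Villager 5: others sum to 68; max(0, 59 - 68) = 0.
Total collected = 7 + 0 + 3 + 9 + 0 = 19.

19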